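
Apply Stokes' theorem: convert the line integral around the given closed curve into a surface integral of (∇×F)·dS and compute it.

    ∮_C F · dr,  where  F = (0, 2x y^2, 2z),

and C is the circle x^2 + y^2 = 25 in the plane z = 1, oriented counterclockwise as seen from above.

Let S be the flat disk x^2 + y^2 ≤ 25 in the plane z = 1, with upward unit normal n̂ = ẑ. By Stokes' theorem,

    ∮_C F · dr = ∬_S (∇ × F) · n̂ dS = ∬_D (curl F)_z dA,

where D is the disk x^2 + y^2 ≤ 25.

Compute the curl of F = (0, 2x y^2, 2z):
    (∇ × F)_x = ∂F_z/∂y - ∂F_y/∂z = 0,
    (∇ × F)_y = ∂F_x/∂z - ∂F_z/∂x = 0,
    (∇ × F)_z = ∂F_y/∂x - ∂F_x/∂y = 2y^2.

On z = 1, (curl F)_z = 2y^2.

Convert to polar (x = r cos θ, y = r sin θ, dA = r dr dθ); the integrand becomes 2r^2sin(θ)^2, so

    ∬_D (curl F)_z dA = ∫_0^{2π} ∫_0^{5} (2r^2sin(θ)^2) · r dr dθ.

Inner (r from 0 to 5): 625sin(θ)^2/2.
Outer (θ from 0 to 2π): 625π/2.

Therefore ∮_C F · dr = 625π/2.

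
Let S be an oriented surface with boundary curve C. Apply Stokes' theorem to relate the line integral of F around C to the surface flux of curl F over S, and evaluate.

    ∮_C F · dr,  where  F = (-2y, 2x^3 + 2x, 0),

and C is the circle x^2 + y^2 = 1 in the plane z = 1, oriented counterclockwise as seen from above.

Let S be the flat disk x^2 + y^2 ≤ 1 in the plane z = 1, with upward unit normal n̂ = ẑ. By Stokes' theorem,

    ∮_C F · dr = ∬_S (∇ × F) · n̂ dS = ∬_D (curl F)_z dA,

where D is the disk x^2 + y^2 ≤ 1.

Compute the curl of F = (-2y, 2x^3 + 2x, 0):
    (∇ × F)_x = ∂F_z/∂y - ∂F_y/∂z = 0,
    (∇ × F)_y = ∂F_x/∂z - ∂F_z/∂x = 0,
    (∇ × F)_z = ∂F_y/∂x - ∂F_x/∂y = 6x^2 + 4.

On z = 1, (curl F)_z = 6x^2 + 4.

Convert to polar (x = r cos θ, y = r sin θ, dA = r dr dθ); the integrand becomes 6r^2cos(θ)^2 + 4, so

    ∬_D (curl F)_z dA = ∫_0^{2π} ∫_0^{1} (6r^2cos(θ)^2 + 4) · r dr dθ.

Inner (r from 0 to 1): 3cos(θ)^2/2 + 2.
Outer (θ from 0 to 2π): 11π/2.

Therefore ∮_C F · dr = 11π/2.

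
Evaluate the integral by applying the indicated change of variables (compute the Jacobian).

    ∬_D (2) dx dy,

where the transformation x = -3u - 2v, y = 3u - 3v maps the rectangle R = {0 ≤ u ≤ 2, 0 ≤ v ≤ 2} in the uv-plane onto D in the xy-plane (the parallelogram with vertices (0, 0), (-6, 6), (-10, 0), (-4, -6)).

Compute the Jacobian determinant of (x, y) with respect to (u, v):

    ∂(x,y)/∂(u,v) = | -3  -2 | = (-3)(-3) - (-2)(3) = 15.
                   | 3  -3 |

Its absolute value is |J| = 15 (the area scaling factor).

Substituting x = -3u - 2v, y = 3u - 3v into the integrand,

    2 → 2,

so the integral becomes

    ∬_R (2) · |J| du dv = ∫_0^2 ∫_0^2 (30) dv du.

Inner (v): 60.
Outer (u): 120.

Therefore ∬_D (2) dx dy = 120.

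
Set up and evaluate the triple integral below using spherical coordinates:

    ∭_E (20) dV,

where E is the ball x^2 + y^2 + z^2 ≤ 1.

In spherical coordinates, x = ρ sin(φ) cos(θ), y = ρ sin(φ) sin(θ), z = ρ cos(φ), and dV = ρ^2 sin(φ) dρ dφ dθ.

The integrand becomes 20, so

    ∭_E (20) dV = ∫_{0}^{2π} ∫_{0}^{π} ∫_{0}^{1} (20) · ρ^2 sin(φ) dρ dφ dθ.

Inner (ρ): 20sin(φ)/3.
Middle (φ): 40/3.
Outer (θ): 80π/3.

Therefore the triple integral equals 80π/3.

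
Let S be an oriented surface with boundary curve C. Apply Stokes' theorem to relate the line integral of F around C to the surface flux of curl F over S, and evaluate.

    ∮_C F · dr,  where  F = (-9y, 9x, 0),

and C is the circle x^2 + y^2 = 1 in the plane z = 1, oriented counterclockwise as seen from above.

Let S be the flat disk x^2 + y^2 ≤ 1 in the plane z = 1, with upward unit normal n̂ = ẑ. By Stokes' theorem,

    ∮_C F · dr = ∬_S (∇ × F) · n̂ dS = ∬_D (curl F)_z dA,

where D is the disk x^2 + y^2 ≤ 1.

Compute the curl of F = (-9y, 9x, 0):
    (∇ × F)_x = ∂F_z/∂y - ∂F_y/∂z = 0,
    (∇ × F)_y = ∂F_x/∂z - ∂F_z/∂x = 0,
    (∇ × F)_z = ∂F_y/∂x - ∂F_x/∂y = 18.

On z = 1, (curl F)_z = 18.

Convert to polar (x = r cos θ, y = r sin θ, dA = r dr dθ); the integrand becomes 18, so

    ∬_D (curl F)_z dA = ∫_0^{2π} ∫_0^{1} (18) · r dr dθ.

Inner (r from 0 to 1): 9.
Outer (θ from 0 to 2π): 18π.

Therefore ∮_C F · dr = 18π.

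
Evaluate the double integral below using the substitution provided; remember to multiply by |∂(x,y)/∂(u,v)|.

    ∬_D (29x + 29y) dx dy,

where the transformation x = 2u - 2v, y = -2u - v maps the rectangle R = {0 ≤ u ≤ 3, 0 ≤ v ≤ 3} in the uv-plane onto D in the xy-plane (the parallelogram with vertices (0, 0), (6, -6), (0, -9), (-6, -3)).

Compute the Jacobian determinant of (x, y) with respect to (u, v):

    ∂(x,y)/∂(u,v) = | 2  -2 | = (2)(-1) - (-2)(-2) = -6.
                   | -2  -1 |

Its absolute value is |J| = 6 (the area scaling factor).

Substituting x = 2u - 2v, y = -2u - v into the integrand,

    29x + 29y → -87v,

so the integral becomes

    ∬_R (-87v) · |J| du dv = ∫_0^3 ∫_0^3 (-522v) dv du.

Inner (v): -2349.
Outer (u): -7047.

Therefore ∬_D (29x + 29y) dx dy = -7047.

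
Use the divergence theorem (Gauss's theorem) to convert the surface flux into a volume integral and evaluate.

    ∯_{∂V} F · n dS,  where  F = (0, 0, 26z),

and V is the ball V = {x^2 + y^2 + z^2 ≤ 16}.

By the divergence theorem,

    ∯_{∂V} F · n dS = ∭_V (∇ · F) dV.

Compute the divergence:
    ∇ · F = ∂F_x/∂x + ∂F_y/∂y + ∂F_z/∂z = 0 + 0 + 26 = 26.

In spherical coordinates, x = ρ sin(φ) cos(θ), y = ρ sin(φ) sin(θ), z = ρ cos(φ), dV = ρ^2 sin(φ) dρ dφ dθ, with 0 ≤ ρ ≤ 4, 0 ≤ φ ≤ π, 0 ≤ θ ≤ 2π.

The integrand, after substitution and multiplying by the volume element, becomes (26) · ρ^2 sin(φ), so

    ∭_V (∇·F) dV = ∫_0^{2π} ∫_0^{π} ∫_0^{4} (26) · ρ^2 sin(φ) dρ dφ dθ.

Inner (ρ from 0 to 4): 1664sin(φ)/3.
Middle (φ from 0 to π): 3328/3.
Outer (θ from 0 to 2π): 6656π/3.

Therefore ∯_{∂V} F · n dS = 6656π/3.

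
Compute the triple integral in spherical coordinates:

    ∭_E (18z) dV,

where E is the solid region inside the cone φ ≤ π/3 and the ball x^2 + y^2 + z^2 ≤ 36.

In spherical coordinates, x = ρ sin(φ) cos(θ), y = ρ sin(φ) sin(θ), z = ρ cos(φ), and dV = ρ^2 sin(φ) dρ dφ dθ.

The integrand becomes 18ρ cos(φ), so

    ∭_E (18z) dV = ∫_{0}^{2π} ∫_{0}^{π/3} ∫_{0}^{6} (18ρ cos(φ)) · ρ^2 sin(φ) dρ dφ dθ.

Inner (ρ): 2916sin(2φ).
Middle (φ): 2187.
Outer (θ): 4374π.

Therefore the triple integral equals 4374π.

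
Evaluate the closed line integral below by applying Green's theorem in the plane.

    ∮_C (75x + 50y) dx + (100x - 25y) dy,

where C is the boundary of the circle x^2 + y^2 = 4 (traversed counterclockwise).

Green's theorem converts the closed line integral into a double integral over the enclosed region D:

    ∮_C P dx + Q dy = ∬_D (∂Q/∂x - ∂P/∂y) dA.

Here P = 75x + 50y, Q = 100x - 25y, so

    ∂Q/∂x = 100,    ∂P/∂y = 50,
    ∂Q/∂x - ∂P/∂y = 50.

D is the region x^2 + y^2 ≤ 4. Evaluating the double integral:

In polar coordinates (x = r cos θ, y = r sin θ, dA = r dr dθ) the integrand becomes 50, so

    ∬_D (50) dA = ∫_0^{2π} ∫_0^{2} (50) · r dr dθ.

Inner (r from 0 to 2): 100.
Outer (θ from 0 to 2π): 200π.

Therefore ∮_C P dx + Q dy = 200π.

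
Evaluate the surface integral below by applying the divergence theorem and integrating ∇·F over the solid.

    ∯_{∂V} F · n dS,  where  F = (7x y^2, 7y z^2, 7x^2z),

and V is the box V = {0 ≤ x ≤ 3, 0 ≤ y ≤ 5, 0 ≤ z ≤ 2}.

By the divergence theorem,

    ∯_{∂V} F · n dS = ∭_V (∇ · F) dV.

Compute the divergence:
    ∇ · F = ∂F_x/∂x + ∂F_y/∂y + ∂F_z/∂z = 7y^2 + 7z^2 + 7x^2 = 7x^2 + 7y^2 + 7z^2.

V is a rectangular box, so dV = dx dy dz with 0 ≤ x ≤ 3, 0 ≤ y ≤ 5, 0 ≤ z ≤ 2.

Integrate (7x^2 + 7y^2 + 7z^2) over V as an iterated integral:

    ∭_V (∇·F) dV = ∫_0^{3} ∫_0^{5} ∫_0^{2} (7x^2 + 7y^2 + 7z^2) dz dy dx.

Inner (z from 0 to 2): 14x^2 + 14y^2 + 56/3.
Middle (y from 0 to 5): 70x^2 + 2030/3.
Outer (x from 0 to 3): 2660.

Therefore ∯_{∂V} F · n dS = 2660.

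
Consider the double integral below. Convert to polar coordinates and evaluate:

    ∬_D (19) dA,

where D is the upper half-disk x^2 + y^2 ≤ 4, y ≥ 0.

The region D is 0 ≤ r ≤ 2, 0 ≤ θ ≤ π in polar coordinates, where x = r cos(θ), y = r sin(θ), and dA = r dr dθ.

Under the substitution, the integrand becomes 19, so

    ∬_D (19) dA = ∫_{0}^{π} ∫_{0}^{2} (19) · r dr dθ.

Inner integral (in r): ∫_{0}^{2} (19) · r dr = 38.

Outer integral (in θ): ∫_{0}^{π} (38) dθ = 38π.

Therefore ∬_D (19) dA = 38π.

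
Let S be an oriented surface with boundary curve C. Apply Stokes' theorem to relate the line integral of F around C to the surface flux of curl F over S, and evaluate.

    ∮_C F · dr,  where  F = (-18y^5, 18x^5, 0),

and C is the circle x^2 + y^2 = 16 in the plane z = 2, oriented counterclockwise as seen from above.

Let S be the flat disk x^2 + y^2 ≤ 16 in the plane z = 2, with upward unit normal n̂ = ẑ. By Stokes' theorem,

    ∮_C F · dr = ∬_S (∇ × F) · n̂ dS = ∬_D (curl F)_z dA,

where D is the disk x^2 + y^2 ≤ 16.

Compute the curl of F = (-18y^5, 18x^5, 0):
    (∇ × F)_x = ∂F_z/∂y - ∂F_y/∂z = 0,
    (∇ × F)_y = ∂F_x/∂z - ∂F_z/∂x = 0,
    (∇ × F)_z = ∂F_y/∂x - ∂F_x/∂y = 90x^4 + 90y^4.

On z = 2, (curl F)_z = 90x^4 + 90y^4.

Convert to polar (x = r cos θ, y = r sin θ, dA = r dr dθ); the integrand becomes 90r^4(sin(θ)^4 + cos(θ)^4), so

    ∬_D (curl F)_z dA = ∫_0^{2π} ∫_0^{4} (90r^4(sin(θ)^4 + cos(θ)^4)) · r dr dθ.

Inner (r from 0 to 4): 61440sin(θ)^4 + 61440cos(θ)^4.
Outer (θ from 0 to 2π): 92160π.

Therefore ∮_C F · dr = 92160π.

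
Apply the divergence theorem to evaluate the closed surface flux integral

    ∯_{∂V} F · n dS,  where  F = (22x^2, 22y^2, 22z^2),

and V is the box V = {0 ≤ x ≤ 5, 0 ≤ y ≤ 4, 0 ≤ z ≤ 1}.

By the divergence theorem,

    ∯_{∂V} F · n dS = ∭_V (∇ · F) dV.

Compute the divergence:
    ∇ · F = ∂F_x/∂x + ∂F_y/∂y + ∂F_z/∂z = 44x + 44y + 44z.

V is a rectangular box, so dV = dx dy dz with 0 ≤ x ≤ 5, 0 ≤ y ≤ 4, 0 ≤ z ≤ 1.

Integrate (44x + 44y + 44z) over V as an iterated integral:

    ∭_V (∇·F) dV = ∫_0^{5} ∫_0^{4} ∫_0^{1} (44x + 44y + 44z) dz dy dx.

Inner (z from 0 to 1): 44x + 44y + 22.
Middle (y from 0 to 4): 176x + 440.
Outer (x from 0 to 5): 4400.

Therefore ∯_{∂V} F · n dS = 4400.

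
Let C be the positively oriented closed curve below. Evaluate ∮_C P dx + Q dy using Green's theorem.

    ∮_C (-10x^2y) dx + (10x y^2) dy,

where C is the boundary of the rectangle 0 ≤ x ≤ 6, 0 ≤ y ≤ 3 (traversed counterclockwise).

Green's theorem converts the closed line integral into a double integral over the enclosed region D:

    ∮_C P dx + Q dy = ∬_D (∂Q/∂x - ∂P/∂y) dA.

Here P = -10x^2y, Q = 10x y^2, so

    ∂Q/∂x = 10y^2,    ∂P/∂y = -10x^2,
    ∂Q/∂x - ∂P/∂y = 10x^2 + 10y^2.

D is the region 0 ≤ x ≤ 6, 0 ≤ y ≤ 3. Evaluating the double integral:

    ∬_D (10x^2 + 10y^2) dA = ∫_0^{6} ∫_0^{3} (10x^2 + 10y^2) dy dx.

Inner (y from 0 to 3): 30x^2 + 90.
Outer (x from 0 to 6): 2700.

Therefore ∮_C P dx + Q dy = 2700.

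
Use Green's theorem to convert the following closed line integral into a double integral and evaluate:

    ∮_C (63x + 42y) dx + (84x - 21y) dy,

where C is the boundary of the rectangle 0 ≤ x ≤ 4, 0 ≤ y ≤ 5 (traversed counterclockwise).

Green's theorem converts the closed line integral into a double integral over the enclosed region D:

    ∮_C P dx + Q dy = ∬_D (∂Q/∂x - ∂P/∂y) dA.

Here P = 63x + 42y, Q = 84x - 21y, so

    ∂Q/∂x = 84,    ∂P/∂y = 42,
    ∂Q/∂x - ∂P/∂y = 42.

D is the region 0 ≤ x ≤ 4, 0 ≤ y ≤ 5. Evaluating the double integral:

    ∬_D (42) dA = ∫_0^{4} ∫_0^{5} (42) dy dx.

Inner (y from 0 to 5): 210.
Outer (x from 0 to 4): 840.

Therefore ∮_C P dx + Q dy = 840.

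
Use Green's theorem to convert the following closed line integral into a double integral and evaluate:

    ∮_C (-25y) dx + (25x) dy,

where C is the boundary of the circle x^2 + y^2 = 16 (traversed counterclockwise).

Green's theorem converts the closed line integral into a double integral over the enclosed region D:

    ∮_C P dx + Q dy = ∬_D (∂Q/∂x - ∂P/∂y) dA.

Here P = -25y, Q = 25x, so

    ∂Q/∂x = 25,    ∂P/∂y = -25,
    ∂Q/∂x - ∂P/∂y = 50.

D is the region x^2 + y^2 ≤ 16. Evaluating the double integral:

In polar coordinates (x = r cos θ, y = r sin θ, dA = r dr dθ) the integrand becomes 50, so

    ∬_D (50) dA = ∫_0^{2π} ∫_0^{4} (50) · r dr dθ.

Inner (r from 0 to 4): 400.
Outer (θ from 0 to 2π): 800π.

Therefore ∮_C P dx + Q dy = 800π.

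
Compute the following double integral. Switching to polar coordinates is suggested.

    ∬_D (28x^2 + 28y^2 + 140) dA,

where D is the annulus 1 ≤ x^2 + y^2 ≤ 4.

The region D is 1 ≤ r ≤ 2, 0 ≤ θ ≤ 2π in polar coordinates, where x = r cos(θ), y = r sin(θ), and dA = r dr dθ.

Under the substitution, the integrand becomes 28r^2 + 140, so

    ∬_D (28x^2 + 28y^2 + 140) dA = ∫_{0}^{2π} ∫_{1}^{2} (28r^2 + 140) · r dr dθ.

Inner integral (in r): ∫_{1}^{2} (28r^2 + 140) · r dr = 315.

Outer integral (in θ): ∫_{0}^{2π} (315) dθ = 630π.

Therefore ∬_D (28x^2 + 28y^2 + 140) dA = 630π.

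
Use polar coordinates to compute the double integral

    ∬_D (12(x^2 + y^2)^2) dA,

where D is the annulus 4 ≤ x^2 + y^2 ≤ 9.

The region D is 2 ≤ r ≤ 3, 0 ≤ θ ≤ 2π in polar coordinates, where x = r cos(θ), y = r sin(θ), and dA = r dr dθ.

Under the substitution, the integrand becomes 12r^4, so

    ∬_D (12(x^2 + y^2)^2) dA = ∫_{0}^{2π} ∫_{2}^{3} (12r^4) · r dr dθ.

Inner integral (in r): ∫_{2}^{3} (12r^4) · r dr = 1330.

Outer integral (in θ): ∫_{0}^{2π} (1330) dθ = 2660π.

Therefore ∬_D (12(x^2 + y^2)^2) dA = 2660π.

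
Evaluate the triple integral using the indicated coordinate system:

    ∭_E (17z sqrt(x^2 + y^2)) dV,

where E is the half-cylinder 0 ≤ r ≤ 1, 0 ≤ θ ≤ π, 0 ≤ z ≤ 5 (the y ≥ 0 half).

In cylindrical coordinates, x = r cos(θ), y = r sin(θ), z = z, and dV = r dr dθ dz.

The integrand becomes 17r z, so

    ∭_E (17z sqrt(x^2 + y^2)) dV = ∫_{0}^{π} ∫_{0}^{1} ∫_{0}^{5} (17r z) · r dz dr dθ.

Inner (z): 425r^2/2.
Middle (r from 0 to 1): 425/6.
Outer (θ): 425π/6.

Therefore the triple integral equals 425π/6.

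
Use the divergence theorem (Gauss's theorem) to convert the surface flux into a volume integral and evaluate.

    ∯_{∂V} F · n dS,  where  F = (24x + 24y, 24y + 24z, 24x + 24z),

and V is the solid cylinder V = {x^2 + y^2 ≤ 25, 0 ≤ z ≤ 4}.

By the divergence theorem,

    ∯_{∂V} F · n dS = ∭_V (∇ · F) dV.

Compute the divergence:
    ∇ · F = ∂F_x/∂x + ∂F_y/∂y + ∂F_z/∂z = 24 + 24 + 24 = 72.

In cylindrical coordinates, x = r cos(θ), y = r sin(θ), z = z, dV = r dr dθ dz, with 0 ≤ r ≤ 5, 0 ≤ θ ≤ 2π, 0 ≤ z ≤ 4.

The integrand, after substitution and multiplying by the volume element, becomes (72) · r, so

    ∭_V (∇·F) dV = ∫_0^{2π} ∫_0^{5} ∫_0^{4} (72) · r dz dr dθ.

Inner (z from 0 to 4): 288r.
Middle (r from 0 to 5): 3600.
Outer (θ from 0 to 2π): 7200π.

Therefore ∯_{∂V} F · n dS = 7200π.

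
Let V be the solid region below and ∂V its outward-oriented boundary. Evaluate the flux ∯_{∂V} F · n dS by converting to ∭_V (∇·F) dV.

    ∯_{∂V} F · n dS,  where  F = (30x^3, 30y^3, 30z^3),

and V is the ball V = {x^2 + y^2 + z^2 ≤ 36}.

By the divergence theorem,

    ∯_{∂V} F · n dS = ∭_V (∇ · F) dV.

Compute the divergence:
    ∇ · F = ∂F_x/∂x + ∂F_y/∂y + ∂F_z/∂z = 90x^2 + 90y^2 + 90z^2.

In spherical coordinates, x = ρ sin(φ) cos(θ), y = ρ sin(φ) sin(θ), z = ρ cos(φ), dV = ρ^2 sin(φ) dρ dφ dθ, with 0 ≤ ρ ≤ 6, 0 ≤ φ ≤ π, 0 ≤ θ ≤ 2π.

The integrand, after substitution and multiplying by the volume element, becomes (90ρ^2) · ρ^2 sin(φ), so

    ∭_V (∇·F) dV = ∫_0^{2π} ∫_0^{π} ∫_0^{6} (90ρ^2) · ρ^2 sin(φ) dρ dφ dθ.

Inner (ρ from 0 to 6): 139968sin(φ).
Middle (φ from 0 to π): 279936.
Outer (θ from 0 to 2π): 559872π.

Therefore ∯_{∂V} F · n dS = 559872π.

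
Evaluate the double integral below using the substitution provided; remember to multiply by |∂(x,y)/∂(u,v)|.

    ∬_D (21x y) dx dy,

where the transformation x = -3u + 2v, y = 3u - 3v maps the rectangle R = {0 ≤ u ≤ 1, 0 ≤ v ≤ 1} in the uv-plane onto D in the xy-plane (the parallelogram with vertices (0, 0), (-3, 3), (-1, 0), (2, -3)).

Compute the Jacobian determinant of (x, y) with respect to (u, v):

    ∂(x,y)/∂(u,v) = | -3  2 | = (-3)(-3) - (2)(3) = 3.
                   | 3  -3 |

Its absolute value is |J| = 3 (the area scaling factor).

Substituting x = -3u + 2v, y = 3u - 3v into the integrand,

    21x y → -189u^2 + 315u v - 126v^2,

so the integral becomes

    ∬_R (-189u^2 + 315u v - 126v^2) · |J| du dv = ∫_0^1 ∫_0^1 (-567u^2 + 945u v - 378v^2) dv du.

Inner (v): -567u^2 + 945u/2 - 126.
Outer (u): -315/4.

Therefore ∬_D (21x y) dx dy = -315/4.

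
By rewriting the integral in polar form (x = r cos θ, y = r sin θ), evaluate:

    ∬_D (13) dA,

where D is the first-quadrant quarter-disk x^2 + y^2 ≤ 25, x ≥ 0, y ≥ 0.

The region D is 0 ≤ r ≤ 5, 0 ≤ θ ≤ π/2 in polar coordinates, where x = r cos(θ), y = r sin(θ), and dA = r dr dθ.

Under the substitution, the integrand becomes 13, so

    ∬_D (13) dA = ∫_{0}^{π/2} ∫_{0}^{5} (13) · r dr dθ.

Inner integral (in r): ∫_{0}^{5} (13) · r dr = 325/2.

Outer integral (in θ): ∫_{0}^{π/2} (325/2) dθ = 325π/4.

Therefore ∬_D (13) dA = 325π/4.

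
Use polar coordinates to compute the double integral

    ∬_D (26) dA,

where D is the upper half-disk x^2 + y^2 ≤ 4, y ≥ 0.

The region D is 0 ≤ r ≤ 2, 0 ≤ θ ≤ π in polar coordinates, where x = r cos(θ), y = r sin(θ), and dA = r dr dθ.

Under the substitution, the integrand becomes 26, so

    ∬_D (26) dA = ∫_{0}^{π} ∫_{0}^{2} (26) · r dr dθ.

Inner integral (in r): ∫_{0}^{2} (26) · r dr = 52.

Outer integral (in θ): ∫_{0}^{π} (52) dθ = 52π.

Therefore ∬_D (26) dA = 52π.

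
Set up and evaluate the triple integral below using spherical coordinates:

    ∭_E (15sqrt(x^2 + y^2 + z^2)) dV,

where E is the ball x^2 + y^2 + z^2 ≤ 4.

In spherical coordinates, x = ρ sin(φ) cos(θ), y = ρ sin(φ) sin(θ), z = ρ cos(φ), and dV = ρ^2 sin(φ) dρ dφ dθ.

The integrand becomes 15ρ, so

    ∭_E (15sqrt(x^2 + y^2 + z^2)) dV = ∫_{0}^{2π} ∫_{0}^{π} ∫_{0}^{2} (15ρ) · ρ^2 sin(φ) dρ dφ dθ.

Inner (ρ): 60sin(φ).
Middle (φ): 120.
Outer (θ): 240π.

Therefore the triple integral equals 240π.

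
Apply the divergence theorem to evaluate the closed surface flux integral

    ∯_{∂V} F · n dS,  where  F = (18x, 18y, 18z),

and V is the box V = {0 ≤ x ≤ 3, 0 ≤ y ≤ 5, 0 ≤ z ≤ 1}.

By the divergence theorem,

    ∯_{∂V} F · n dS = ∭_V (∇ · F) dV.

Compute the divergence:
    ∇ · F = ∂F_x/∂x + ∂F_y/∂y + ∂F_z/∂z = 18 + 18 + 18 = 54.

V is a rectangular box, so dV = dx dy dz with 0 ≤ x ≤ 3, 0 ≤ y ≤ 5, 0 ≤ z ≤ 1.

Integrate (54) over V as an iterated integral:

    ∭_V (∇·F) dV = ∫_0^{3} ∫_0^{5} ∫_0^{1} (54) dz dy dx.

Inner (z from 0 to 1): 54.
Middle (y from 0 to 5): 270.
Outer (x from 0 to 3): 810.

Therefore ∯_{∂V} F · n dS = 810.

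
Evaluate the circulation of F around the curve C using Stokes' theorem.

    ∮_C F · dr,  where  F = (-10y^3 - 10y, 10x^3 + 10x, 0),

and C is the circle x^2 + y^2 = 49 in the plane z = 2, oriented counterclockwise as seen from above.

Let S be the flat disk x^2 + y^2 ≤ 49 in the plane z = 2, with upward unit normal n̂ = ẑ. By Stokes' theorem,

    ∮_C F · dr = ∬_S (∇ × F) · n̂ dS = ∬_D (curl F)_z dA,

where D is the disk x^2 + y^2 ≤ 49.

Compute the curl of F = (-10y^3 - 10y, 10x^3 + 10x, 0):
    (∇ × F)_x = ∂F_z/∂y - ∂F_y/∂z = 0,
    (∇ × F)_y = ∂F_x/∂z - ∂F_z/∂x = 0,
    (∇ × F)_z = ∂F_y/∂x - ∂F_x/∂y = 30x^2 + 30y^2 + 20.

On z = 2, (curl F)_z = 30x^2 + 30y^2 + 20.

Convert to polar (x = r cos θ, y = r sin θ, dA = r dr dθ); the integrand becomes 30r^2 + 20, so

    ∬_D (curl F)_z dA = ∫_0^{2π} ∫_0^{7} (30r^2 + 20) · r dr dθ.

Inner (r from 0 to 7): 36995/2.
Outer (θ from 0 to 2π): 36995π.

Therefore ∮_C F · dr = 36995π.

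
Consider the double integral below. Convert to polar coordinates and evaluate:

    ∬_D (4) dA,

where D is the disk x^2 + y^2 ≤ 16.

The region D is 0 ≤ r ≤ 4, 0 ≤ θ ≤ 2π in polar coordinates, where x = r cos(θ), y = r sin(θ), and dA = r dr dθ.

Under the substitution, the integrand becomes 4, so

    ∬_D (4) dA = ∫_{0}^{2π} ∫_{0}^{4} (4) · r dr dθ.

Inner integral (in r): ∫_{0}^{4} (4) · r dr = 32.

Outer integral (in θ): ∫_{0}^{2π} (32) dθ = 64π.

Therefore ∬_D (4) dA = 64π.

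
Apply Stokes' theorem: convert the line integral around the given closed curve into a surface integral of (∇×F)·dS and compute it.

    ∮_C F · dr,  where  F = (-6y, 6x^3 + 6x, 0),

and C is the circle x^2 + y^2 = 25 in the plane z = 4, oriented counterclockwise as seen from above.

Let S be the flat disk x^2 + y^2 ≤ 25 in the plane z = 4, with upward unit normal n̂ = ẑ. By Stokes' theorem,

    ∮_C F · dr = ∬_S (∇ × F) · n̂ dS = ∬_D (curl F)_z dA,

where D is the disk x^2 + y^2 ≤ 25.

Compute the curl of F = (-6y, 6x^3 + 6x, 0):
    (∇ × F)_x = ∂F_z/∂y - ∂F_y/∂z = 0,
    (∇ × F)_y = ∂F_x/∂z - ∂F_z/∂x = 0,
    (∇ × F)_z = ∂F_y/∂x - ∂F_x/∂y = 18x^2 + 12.

On z = 4, (curl F)_z = 18x^2 + 12.

Convert to polar (x = r cos θ, y = r sin θ, dA = r dr dθ); the integrand becomes 18r^2cos(θ)^2 + 12, so

    ∬_D (curl F)_z dA = ∫_0^{2π} ∫_0^{5} (18r^2cos(θ)^2 + 12) · r dr dθ.

Inner (r from 0 to 5): 5625cos(θ)^2/2 + 150.
Outer (θ from 0 to 2π): 6225π/2.

Therefore ∮_C F · dr = 6225π/2.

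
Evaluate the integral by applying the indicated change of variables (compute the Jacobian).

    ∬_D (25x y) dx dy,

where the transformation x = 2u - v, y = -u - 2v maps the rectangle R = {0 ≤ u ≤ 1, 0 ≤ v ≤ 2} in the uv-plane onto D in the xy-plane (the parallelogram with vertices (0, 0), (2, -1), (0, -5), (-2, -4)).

Compute the Jacobian determinant of (x, y) with respect to (u, v):

    ∂(x,y)/∂(u,v) = | 2  -1 | = (2)(-2) - (-1)(-1) = -5.
                   | -1  -2 |

Its absolute value is |J| = 5 (the area scaling factor).

Substituting x = 2u - v, y = -u - 2v into the integrand,

    25x y → -50u^2 - 75u v + 50v^2,

so the integral becomes

    ∬_R (-50u^2 - 75u v + 50v^2) · |J| du dv = ∫_0^1 ∫_0^2 (-250u^2 - 375u v + 250v^2) dv du.

Inner (v): -500u^2 - 750u + 2000/3.
Outer (u): 125.

Therefore ∬_D (25x y) dx dy = 125.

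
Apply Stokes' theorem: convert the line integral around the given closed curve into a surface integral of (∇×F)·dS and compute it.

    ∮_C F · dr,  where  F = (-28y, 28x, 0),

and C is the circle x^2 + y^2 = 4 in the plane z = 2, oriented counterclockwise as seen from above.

Let S be the flat disk x^2 + y^2 ≤ 4 in the plane z = 2, with upward unit normal n̂ = ẑ. By Stokes' theorem,

    ∮_C F · dr = ∬_S (∇ × F) · n̂ dS = ∬_D (curl F)_z dA,

where D is the disk x^2 + y^2 ≤ 4.

Compute the curl of F = (-28y, 28x, 0):
    (∇ × F)_x = ∂F_z/∂y - ∂F_y/∂z = 0,
    (∇ × F)_y = ∂F_x/∂z - ∂F_z/∂x = 0,
    (∇ × F)_z = ∂F_y/∂x - ∂F_x/∂y = 56.

On z = 2, (curl F)_z = 56.

Convert to polar (x = r cos θ, y = r sin θ, dA = r dr dθ); the integrand becomes 56, so

    ∬_D (curl F)_z dA = ∫_0^{2π} ∫_0^{2} (56) · r dr dθ.

Inner (r from 0 to 2): 112.
Outer (θ from 0 to 2π): 224π.

Therefore ∮_C F · dr = 224π.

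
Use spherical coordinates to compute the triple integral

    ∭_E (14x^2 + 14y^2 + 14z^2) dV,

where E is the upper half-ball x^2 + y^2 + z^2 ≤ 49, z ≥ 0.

In spherical coordinates, x = ρ sin(φ) cos(θ), y = ρ sin(φ) sin(θ), z = ρ cos(φ), and dV = ρ^2 sin(φ) dρ dφ dθ.

The integrand becomes 14ρ^2, so

    ∭_E (14x^2 + 14y^2 + 14z^2) dV = ∫_{0}^{2π} ∫_{0}^{π/2} ∫_{0}^{7} (14ρ^2) · ρ^2 sin(φ) dρ dφ dθ.

Inner (ρ): 235298sin(φ)/5.
Middle (φ): 235298/5.
Outer (θ): 470596π/5.

Therefore the triple integral equals 470596π/5.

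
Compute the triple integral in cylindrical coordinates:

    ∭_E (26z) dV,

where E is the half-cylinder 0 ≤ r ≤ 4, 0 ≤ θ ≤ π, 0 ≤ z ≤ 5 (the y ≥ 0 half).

In cylindrical coordinates, x = r cos(θ), y = r sin(θ), z = z, and dV = r dr dθ dz.

The integrand becomes 26z, so

    ∭_E (26z) dV = ∫_{0}^{π} ∫_{0}^{4} ∫_{0}^{5} (26z) · r dz dr dθ.

Inner (z): 325r.
Middle (r from 0 to 4): 2600.
Outer (θ): 2600π.

Therefore the triple integral equals 2600π.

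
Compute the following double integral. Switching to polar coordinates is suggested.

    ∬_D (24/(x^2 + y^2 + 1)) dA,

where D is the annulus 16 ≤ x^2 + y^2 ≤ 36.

The region D is 4 ≤ r ≤ 6, 0 ≤ θ ≤ 2π in polar coordinates, where x = r cos(θ), y = r sin(θ), and dA = r dr dθ.

Under the substitution, the integrand becomes 24/(r^2 + 1), so

    ∬_D (24/(x^2 + y^2 + 1)) dA = ∫_{0}^{2π} ∫_{4}^{6} (24/(r^2 + 1)) · r dr dθ.

Inner integral (in r): ∫_{4}^{6} (24/(r^2 + 1)) · r dr = log(6582952005840035281/582622237229761).

Outer integral (in θ): ∫_{0}^{2π} (log(6582952005840035281/582622237229761)) dθ = log((6582952005840035281/582622237229761)^(2π)).

Therefore ∬_D (24/(x^2 + y^2 + 1)) dA = log((6582952005840035281/582622237229761)^(2π)).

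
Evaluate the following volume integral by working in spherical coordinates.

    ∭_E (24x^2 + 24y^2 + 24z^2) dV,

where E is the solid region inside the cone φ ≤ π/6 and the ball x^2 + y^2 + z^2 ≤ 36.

In spherical coordinates, x = ρ sin(φ) cos(θ), y = ρ sin(φ) sin(θ), z = ρ cos(φ), and dV = ρ^2 sin(φ) dρ dφ dθ.

The integrand becomes 24ρ^2, so

    ∭_E (24x^2 + 24y^2 + 24z^2) dV = ∫_{0}^{2π} ∫_{0}^{π/6} ∫_{0}^{6} (24ρ^2) · ρ^2 sin(φ) dρ dφ dθ.

Inner (ρ): 186624sin(φ)/5.
Middle (φ): 186624/5 - 93312sqrt(3)/5.
Outer (θ): 186624π (2 - sqrt(3))/5.

Therefore the triple integral equals 186624π (2 - sqrt(3))/5.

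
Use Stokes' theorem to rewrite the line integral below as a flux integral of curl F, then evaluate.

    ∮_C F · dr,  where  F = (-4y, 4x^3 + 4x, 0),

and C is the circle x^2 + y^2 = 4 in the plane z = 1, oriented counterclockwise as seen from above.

Let S be the flat disk x^2 + y^2 ≤ 4 in the plane z = 1, with upward unit normal n̂ = ẑ. By Stokes' theorem,

    ∮_C F · dr = ∬_S (∇ × F) · n̂ dS = ∬_D (curl F)_z dA,

where D is the disk x^2 + y^2 ≤ 4.

Compute the curl of F = (-4y, 4x^3 + 4x, 0):
    (∇ × F)_x = ∂F_z/∂y - ∂F_y/∂z = 0,
    (∇ × F)_y = ∂F_x/∂z - ∂F_z/∂x = 0,
    (∇ × F)_z = ∂F_y/∂x - ∂F_x/∂y = 12x^2 + 8.

On z = 1, (curl F)_z = 12x^2 + 8.

Convert to polar (x = r cos θ, y = r sin θ, dA = r dr dθ); the integrand becomes 12r^2cos(θ)^2 + 8, so

    ∬_D (curl F)_z dA = ∫_0^{2π} ∫_0^{2} (12r^2cos(θ)^2 + 8) · r dr dθ.

Inner (r from 0 to 2): 48cos(θ)^2 + 16.
Outer (θ from 0 to 2π): 80π.

Therefore ∮_C F · dr = 80π.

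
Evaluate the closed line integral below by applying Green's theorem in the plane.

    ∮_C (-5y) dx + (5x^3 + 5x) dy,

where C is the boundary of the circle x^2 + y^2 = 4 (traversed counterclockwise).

Green's theorem converts the closed line integral into a double integral over the enclosed region D:

    ∮_C P dx + Q dy = ∬_D (∂Q/∂x - ∂P/∂y) dA.

Here P = -5y, Q = 5x^3 + 5x, so

    ∂Q/∂x = 15x^2 + 5,    ∂P/∂y = -5,
    ∂Q/∂x - ∂P/∂y = 15x^2 + 10.

D is the region x^2 + y^2 ≤ 4. Evaluating the double integral:

In polar coordinates (x = r cos θ, y = r sin θ, dA = r dr dθ) the integrand becomes 15r^2cos(θ)^2 + 10, so

    ∬_D (15x^2 + 10) dA = ∫_0^{2π} ∫_0^{2} (15r^2cos(θ)^2 + 10) · r dr dθ.

Inner (r from 0 to 2): 60cos(θ)^2 + 20.
Outer (θ from 0 to 2π): 100π.

Therefore ∮_C P dx + Q dy = 100π.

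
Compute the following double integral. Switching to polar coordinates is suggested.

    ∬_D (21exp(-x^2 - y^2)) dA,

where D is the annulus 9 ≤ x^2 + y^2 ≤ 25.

The region D is 3 ≤ r ≤ 5, 0 ≤ θ ≤ 2π in polar coordinates, where x = r cos(θ), y = r sin(θ), and dA = r dr dθ.

Under the substitution, the integrand becomes 21exp(-r^2), so

    ∬_D (21exp(-x^2 - y^2)) dA = ∫_{0}^{2π} ∫_{3}^{5} (21exp(-r^2)) · r dr dθ.

Inner integral (in r): ∫_{3}^{5} (21exp(-r^2)) · r dr = -(21 - 21exp(16))exp(-25)/2.

Outer integral (in θ): ∫_{0}^{2π} (-(21 - 21exp(16))exp(-25)/2) dθ = -21π (1 - exp(16))exp(-25).

Therefore ∬_D (21exp(-x^2 - y^2)) dA = -21π (1 - exp(16))exp(-25).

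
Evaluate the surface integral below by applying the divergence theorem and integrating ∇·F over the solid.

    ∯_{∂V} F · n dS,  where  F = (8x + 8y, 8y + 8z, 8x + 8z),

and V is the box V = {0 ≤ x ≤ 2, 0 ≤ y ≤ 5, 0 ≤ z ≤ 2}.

By the divergence theorem,

    ∯_{∂V} F · n dS = ∭_V (∇ · F) dV.

Compute the divergence:
    ∇ · F = ∂F_x/∂x + ∂F_y/∂y + ∂F_z/∂z = 8 + 8 + 8 = 24.

V is a rectangular box, so dV = dx dy dz with 0 ≤ x ≤ 2, 0 ≤ y ≤ 5, 0 ≤ z ≤ 2.

Integrate (24) over V as an iterated integral:

    ∭_V (∇·F) dV = ∫_0^{2} ∫_0^{5} ∫_0^{2} (24) dz dy dx.

Inner (z from 0 to 2): 48.
Middle (y from 0 to 5): 240.
Outer (x from 0 to 2): 480.

Therefore ∯_{∂V} F · n dS = 480.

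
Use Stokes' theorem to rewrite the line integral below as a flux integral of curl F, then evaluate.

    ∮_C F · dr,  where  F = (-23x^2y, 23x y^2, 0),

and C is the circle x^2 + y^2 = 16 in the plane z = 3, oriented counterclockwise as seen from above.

Let S be the flat disk x^2 + y^2 ≤ 16 in the plane z = 3, with upward unit normal n̂ = ẑ. By Stokes' theorem,

    ∮_C F · dr = ∬_S (∇ × F) · n̂ dS = ∬_D (curl F)_z dA,

where D is the disk x^2 + y^2 ≤ 16.

Compute the curl of F = (-23x^2y, 23x y^2, 0):
    (∇ × F)_x = ∂F_z/∂y - ∂F_y/∂z = 0,
    (∇ × F)_y = ∂F_x/∂z - ∂F_z/∂x = 0,
    (∇ × F)_z = ∂F_y/∂x - ∂F_x/∂y = 23x^2 + 23y^2.

On z = 3, (curl F)_z = 23x^2 + 23y^2.

Convert to polar (x = r cos θ, y = r sin θ, dA = r dr dθ); the integrand becomes 23r^2, so

    ∬_D (curl F)_z dA = ∫_0^{2π} ∫_0^{4} (23r^2) · r dr dθ.

Inner (r from 0 to 4): 1472.
Outer (θ from 0 to 2π): 2944π.

Therefore ∮_C F · dr = 2944π.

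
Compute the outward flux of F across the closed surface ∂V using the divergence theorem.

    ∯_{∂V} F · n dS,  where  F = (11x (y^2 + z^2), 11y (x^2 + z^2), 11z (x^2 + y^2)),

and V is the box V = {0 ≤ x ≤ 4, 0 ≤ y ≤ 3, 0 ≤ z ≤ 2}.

By the divergence theorem,

    ∯_{∂V} F · n dS = ∭_V (∇ · F) dV.

Compute the divergence:
    ∇ · F = ∂F_x/∂x + ∂F_y/∂y + ∂F_z/∂z = 11y^2 + 11z^2 + 11x^2 + 11z^2 + 11x^2 + 11y^2 = 22x^2 + 22y^2 + 22z^2.

V is a rectangular box, so dV = dx dy dz with 0 ≤ x ≤ 4, 0 ≤ y ≤ 3, 0 ≤ z ≤ 2.

Integrate (22x^2 + 22y^2 + 22z^2) over V as an iterated integral:

    ∭_V (∇·F) dV = ∫_0^{4} ∫_0^{3} ∫_0^{2} (22x^2 + 22y^2 + 22z^2) dz dy dx.

Inner (z from 0 to 2): 44x^2 + 44y^2 + 176/3.
Middle (y from 0 to 3): 132x^2 + 572.
Outer (x from 0 to 4): 5104.

Therefore ∯_{∂V} F · n dS = 5104.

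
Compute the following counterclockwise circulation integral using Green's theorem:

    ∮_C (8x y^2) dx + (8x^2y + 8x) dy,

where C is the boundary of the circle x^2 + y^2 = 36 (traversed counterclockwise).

Green's theorem converts the closed line integral into a double integral over the enclosed region D:

    ∮_C P dx + Q dy = ∬_D (∂Q/∂x - ∂P/∂y) dA.

Here P = 8x y^2, Q = 8x^2y + 8x, so

    ∂Q/∂x = 16x y + 8,    ∂P/∂y = 16x y,
    ∂Q/∂x - ∂P/∂y = 8.

D is the region x^2 + y^2 ≤ 36. Evaluating the double integral:

In polar coordinates (x = r cos θ, y = r sin θ, dA = r dr dθ) the integrand becomes 8, so

    ∬_D (8) dA = ∫_0^{2π} ∫_0^{6} (8) · r dr dθ.

Inner (r from 0 to 6): 144.
Outer (θ from 0 to 2π): 288π.

Therefore ∮_C P dx + Q dy = 288π.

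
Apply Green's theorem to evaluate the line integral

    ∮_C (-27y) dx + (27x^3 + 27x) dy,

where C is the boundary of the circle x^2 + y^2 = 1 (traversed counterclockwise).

Green's theorem converts the closed line integral into a double integral over the enclosed region D:

    ∮_C P dx + Q dy = ∬_D (∂Q/∂x - ∂P/∂y) dA.

Here P = -27y, Q = 27x^3 + 27x, so

    ∂Q/∂x = 81x^2 + 27,    ∂P/∂y = -27,
    ∂Q/∂x - ∂P/∂y = 81x^2 + 54.

D is the region x^2 + y^2 ≤ 1. Evaluating the double integral:

In polar coordinates (x = r cos θ, y = r sin θ, dA = r dr dθ) the integrand becomes 81r^2cos(θ)^2 + 54, so

    ∬_D (81x^2 + 54) dA = ∫_0^{2π} ∫_0^{1} (81r^2cos(θ)^2 + 54) · r dr dθ.

Inner (r from 0 to 1): 81cos(θ)^2/4 + 27.
Outer (θ from 0 to 2π): 297π/4.

Therefore ∮_C P dx + Q dy = 297π/4.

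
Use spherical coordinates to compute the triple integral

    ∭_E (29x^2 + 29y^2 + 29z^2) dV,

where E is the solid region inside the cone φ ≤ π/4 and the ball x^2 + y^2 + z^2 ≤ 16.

In spherical coordinates, x = ρ sin(φ) cos(θ), y = ρ sin(φ) sin(θ), z = ρ cos(φ), and dV = ρ^2 sin(φ) dρ dφ dθ.

The integrand becomes 29ρ^2, so

    ∭_E (29x^2 + 29y^2 + 29z^2) dV = ∫_{0}^{2π} ∫_{0}^{π/4} ∫_{0}^{4} (29ρ^2) · ρ^2 sin(φ) dρ dφ dθ.

Inner (ρ): 29696sin(φ)/5.
Middle (φ): 29696/5 - 14848sqrt(2)/5.
Outer (θ): 29696π (2 - sqrt(2))/5.

Therefore the triple integral equals 29696π (2 - sqrt(2))/5.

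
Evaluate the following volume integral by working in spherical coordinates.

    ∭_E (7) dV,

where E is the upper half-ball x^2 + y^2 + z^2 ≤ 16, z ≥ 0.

In spherical coordinates, x = ρ sin(φ) cos(θ), y = ρ sin(φ) sin(θ), z = ρ cos(φ), and dV = ρ^2 sin(φ) dρ dφ dθ.

The integrand becomes 7, so

    ∭_E (7) dV = ∫_{0}^{2π} ∫_{0}^{π/2} ∫_{0}^{4} (7) · ρ^2 sin(φ) dρ dφ dθ.

Inner (ρ): 448sin(φ)/3.
Middle (φ): 448/3.
Outer (θ): 896π/3.

Therefore the triple integral equals 896π/3.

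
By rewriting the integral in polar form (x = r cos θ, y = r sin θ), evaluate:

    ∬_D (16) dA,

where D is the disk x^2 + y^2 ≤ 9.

The region D is 0 ≤ r ≤ 3, 0 ≤ θ ≤ 2π in polar coordinates, where x = r cos(θ), y = r sin(θ), and dA = r dr dθ.

Under the substitution, the integrand becomes 16, so

    ∬_D (16) dA = ∫_{0}^{2π} ∫_{0}^{3} (16) · r dr dθ.

Inner integral (in r): ∫_{0}^{3} (16) · r dr = 72.

Outer integral (in θ): ∫_{0}^{2π} (72) dθ = 144π.

Therefore ∬_D (16) dA = 144π.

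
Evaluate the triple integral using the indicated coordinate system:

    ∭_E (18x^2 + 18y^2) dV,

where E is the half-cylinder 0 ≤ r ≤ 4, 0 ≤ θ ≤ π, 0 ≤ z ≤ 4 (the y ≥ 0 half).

In cylindrical coordinates, x = r cos(θ), y = r sin(θ), z = z, and dV = r dr dθ dz.

The integrand becomes 18r^2, so

    ∭_E (18x^2 + 18y^2) dV = ∫_{0}^{π} ∫_{0}^{4} ∫_{0}^{4} (18r^2) · r dz dr dθ.

Inner (z): 72r^3.
Middle (r from 0 to 4): 4608.
Outer (θ): 4608π.

Therefore the triple integral equals 4608π.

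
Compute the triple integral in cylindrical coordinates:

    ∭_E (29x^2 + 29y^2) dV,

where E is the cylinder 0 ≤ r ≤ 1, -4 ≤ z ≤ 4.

In cylindrical coordinates, x = r cos(θ), y = r sin(θ), z = z, and dV = r dr dθ dz.

The integrand becomes 29r^2, so

    ∭_E (29x^2 + 29y^2) dV = ∫_{0}^{2π} ∫_{0}^{1} ∫_{-4}^{4} (29r^2) · r dz dr dθ.

Inner (z): 232r^3.
Middle (r from 0 to 1): 58.
Outer (θ): 116π.

Therefore the triple integral equals 116π.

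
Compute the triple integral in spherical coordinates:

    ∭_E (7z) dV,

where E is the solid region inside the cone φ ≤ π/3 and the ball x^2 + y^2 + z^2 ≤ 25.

In spherical coordinates, x = ρ sin(φ) cos(θ), y = ρ sin(φ) sin(θ), z = ρ cos(φ), and dV = ρ^2 sin(φ) dρ dφ dθ.

The integrand becomes 7ρ cos(φ), so

    ∭_E (7z) dV = ∫_{0}^{2π} ∫_{0}^{π/3} ∫_{0}^{5} (7ρ cos(φ)) · ρ^2 sin(φ) dρ dφ dθ.

Inner (ρ): 4375sin(2φ)/8.
Middle (φ): 13125/32.
Outer (θ): 13125π/16.

Therefore the triple integral equals 13125π/16.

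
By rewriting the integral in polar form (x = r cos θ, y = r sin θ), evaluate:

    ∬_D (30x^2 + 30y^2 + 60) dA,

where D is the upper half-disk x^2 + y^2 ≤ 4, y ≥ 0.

The region D is 0 ≤ r ≤ 2, 0 ≤ θ ≤ π in polar coordinates, where x = r cos(θ), y = r sin(θ), and dA = r dr dθ.

Under the substitution, the integrand becomes 30r^2 + 60, so

    ∬_D (30x^2 + 30y^2 + 60) dA = ∫_{0}^{π} ∫_{0}^{2} (30r^2 + 60) · r dr dθ.

Inner integral (in r): ∫_{0}^{2} (30r^2 + 60) · r dr = 240.

Outer integral (in θ): ∫_{0}^{π} (240) dθ = 240π.

Therefore ∬_D (30x^2 + 30y^2 + 60) dA = 240π.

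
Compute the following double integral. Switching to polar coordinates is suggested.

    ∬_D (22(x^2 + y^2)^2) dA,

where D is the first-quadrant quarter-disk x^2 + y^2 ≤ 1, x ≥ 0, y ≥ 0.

The region D is 0 ≤ r ≤ 1, 0 ≤ θ ≤ π/2 in polar coordinates, where x = r cos(θ), y = r sin(θ), and dA = r dr dθ.

Under the substitution, the integrand becomes 22r^4, so

    ∬_D (22(x^2 + y^2)^2) dA = ∫_{0}^{π/2} ∫_{0}^{1} (22r^4) · r dr dθ.

Inner integral (in r): ∫_{0}^{1} (22r^4) · r dr = 11/3.

Outer integral (in θ): ∫_{0}^{π/2} (11/3) dθ = 11π/6.

Therefore ∬_D (22(x^2 + y^2)^2) dA = 11π/6.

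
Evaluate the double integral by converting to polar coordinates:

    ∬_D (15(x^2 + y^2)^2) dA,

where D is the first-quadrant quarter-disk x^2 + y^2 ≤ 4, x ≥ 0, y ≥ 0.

The region D is 0 ≤ r ≤ 2, 0 ≤ θ ≤ π/2 in polar coordinates, where x = r cos(θ), y = r sin(θ), and dA = r dr dθ.

Under the substitution, the integrand becomes 15r^4, so

    ∬_D (15(x^2 + y^2)^2) dA = ∫_{0}^{π/2} ∫_{0}^{2} (15r^4) · r dr dθ.

Inner integral (in r): ∫_{0}^{2} (15r^4) · r dr = 160.

Outer integral (in θ): ∫_{0}^{π/2} (160) dθ = 80π.

Therefore ∬_D (15(x^2 + y^2)^2) dA = 80π.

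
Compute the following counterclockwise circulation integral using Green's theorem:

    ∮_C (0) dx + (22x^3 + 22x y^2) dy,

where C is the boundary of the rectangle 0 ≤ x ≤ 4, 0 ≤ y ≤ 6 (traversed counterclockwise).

Green's theorem converts the closed line integral into a double integral over the enclosed region D:

    ∮_C P dx + Q dy = ∬_D (∂Q/∂x - ∂P/∂y) dA.

Here P = 0, Q = 22x^3 + 22x y^2, so

    ∂Q/∂x = 66x^2 + 22y^2,    ∂P/∂y = 0,
    ∂Q/∂x - ∂P/∂y = 66x^2 + 22y^2.

D is the region 0 ≤ x ≤ 4, 0 ≤ y ≤ 6. Evaluating the double integral:

    ∬_D (66x^2 + 22y^2) dA = ∫_0^{4} ∫_0^{6} (66x^2 + 22y^2) dy dx.

Inner (y from 0 to 6): 396x^2 + 1584.
Outer (x from 0 to 4): 14784.

Therefore ∮_C P dx + Q dy = 14784.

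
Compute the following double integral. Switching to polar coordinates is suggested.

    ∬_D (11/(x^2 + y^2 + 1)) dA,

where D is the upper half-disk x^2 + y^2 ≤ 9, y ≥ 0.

The region D is 0 ≤ r ≤ 3, 0 ≤ θ ≤ π in polar coordinates, where x = r cos(θ), y = r sin(θ), and dA = r dr dθ.

Under the substitution, the integrand becomes 11/(r^2 + 1), so

    ∬_D (11/(x^2 + y^2 + 1)) dA = ∫_{0}^{π} ∫_{0}^{3} (11/(r^2 + 1)) · r dr dθ.

Inner integral (in r): ∫_{0}^{3} (11/(r^2 + 1)) · r dr = 11log(10)/2.

Outer integral (in θ): ∫_{0}^{π} (11log(10)/2) dθ = 11π log(10)/2.

Therefore ∬_D (11/(x^2 + y^2 + 1)) dA = 11π log(10)/2.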